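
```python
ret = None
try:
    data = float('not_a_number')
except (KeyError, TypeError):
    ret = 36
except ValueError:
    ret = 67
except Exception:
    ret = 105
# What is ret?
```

Step-by-step execution trace:
1. `data = float('not_a_number')` raises ValueError.
2. `except (KeyError, TypeError)` does not match ValueError; skipped.
3. `except ValueError` matches (exact type match) → ret = 67.
4. `except Exception` is not reached.
Result: 67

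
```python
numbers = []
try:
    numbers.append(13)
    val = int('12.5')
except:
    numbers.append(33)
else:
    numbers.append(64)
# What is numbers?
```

Step-by-step execution trace:
1. try: `numbers.append(13)` → numbers = [13].
2. `val = int('12.5')` raises ValueError.
3. bare `except` matches → `numbers.append(33)` → numbers = [13, 33].
4. `else` is skipped (an exception was raised).
Result: [13, 33]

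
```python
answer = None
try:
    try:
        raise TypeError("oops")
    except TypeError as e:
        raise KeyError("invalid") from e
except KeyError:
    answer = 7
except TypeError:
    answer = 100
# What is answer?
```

Step-by-step execution trace:
1. Inner try raises TypeError; inner `except TypeError as e` catches it.
2. `raise KeyError(...) from e` raises KeyError (TypeError is attached as __cause__, but only KeyError is active).
3. Outer `except KeyError` matches → answer = 7.
4. `except TypeError` is not reached.
Result: 7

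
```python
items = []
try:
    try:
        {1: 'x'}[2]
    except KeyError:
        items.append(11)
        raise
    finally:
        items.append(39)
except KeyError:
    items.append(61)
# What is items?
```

Step-by-step execution trace:
1. Inner try: `{1: 'x'}[2]` raises KeyError.
2. Inner `except KeyError` matches → `items.append(11)` → items = [11].
3. bare `raise` re-raises KeyError.
4. Inner `finally` runs during unwinding: `items.append(39)` → items = [11, 39].
5. Outer `except KeyError` matches → `items.append(61)` → items = [11, 39, 61].
Result: [11, 39, 61]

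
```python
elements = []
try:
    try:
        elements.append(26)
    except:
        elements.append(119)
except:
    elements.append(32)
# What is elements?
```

Step-by-step execution trace:
1. Inner try: `elements.append(26)` → elements = [26]. No exception raised.
2. Inner `except` is skipped.
3. Inner try completes normally; outer `except` is skipped.
Result: [26]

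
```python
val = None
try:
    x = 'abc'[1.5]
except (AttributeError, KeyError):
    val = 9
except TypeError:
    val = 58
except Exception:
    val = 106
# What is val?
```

Step-by-step execution trace:
1. `x = 'abc'[1.5]` raises TypeError.
2. `except (AttributeError, KeyError)` does not match TypeError; skipped.
3. `except TypeError` matches (exact type match) → val = 58.
4. `except Exception` is not reached.
Result: 58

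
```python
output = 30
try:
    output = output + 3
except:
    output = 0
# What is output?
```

Step-by-step execution trace:
1. output starts at 30.
2. try: `output = output + 3` → output = 33. No exception raised.
3. `except` is skipped.
Result: 33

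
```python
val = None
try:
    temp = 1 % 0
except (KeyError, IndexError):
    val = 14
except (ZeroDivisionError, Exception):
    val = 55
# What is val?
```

Step-by-step execution trace:
1. `temp = 1 % 0` raises ZeroDivisionError.
2. `except (KeyError, IndexError)` does not match ZeroDivisionError; skipped.
3. `except (ZeroDivisionError, Exception)` matches (ZeroDivisionError is in the tuple) → val = 55.
Result: 55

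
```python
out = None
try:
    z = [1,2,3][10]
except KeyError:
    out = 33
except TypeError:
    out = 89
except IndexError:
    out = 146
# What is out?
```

Step-by-step execution trace:
1. `z = [1,2,3][10]` raises IndexError.
2. `except KeyError` does not match IndexError; skipped.
3. `except TypeError` does not match IndexError; skipped.
4. `except IndexError` matches → out = 146.
Result: 146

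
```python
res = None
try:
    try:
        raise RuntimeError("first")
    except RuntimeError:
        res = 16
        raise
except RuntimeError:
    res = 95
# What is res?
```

Step-by-step execution trace:
1. Inner try: `raise RuntimeError("first")` raises RuntimeError.
2. Inner `except RuntimeError` matches → res = 16.
3. bare `raise` re-raises the same RuntimeError.
4. Outer `except RuntimeError` matches → res = 95.
Result: 95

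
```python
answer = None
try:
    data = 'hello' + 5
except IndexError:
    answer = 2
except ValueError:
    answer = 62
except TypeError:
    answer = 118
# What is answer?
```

Step-by-step execution trace:
1. `data = 'hello' + 5` raises TypeError.
2. `except IndexError` does not match TypeError; skipped.
3. `except ValueError` does not match TypeError; skipped.
4. `except TypeError` matches → answer = 118.
Result: 118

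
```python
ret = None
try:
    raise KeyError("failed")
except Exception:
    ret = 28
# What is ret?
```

Step-by-step execution trace:
1. `raise KeyError(...)` raises KeyError.
2. `except Exception` matches (KeyError is a subclass of Exception) → ret = 28.
Result: 28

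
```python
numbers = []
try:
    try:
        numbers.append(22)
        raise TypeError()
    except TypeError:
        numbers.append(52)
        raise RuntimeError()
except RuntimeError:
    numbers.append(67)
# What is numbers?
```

Step-by-step execution trace:
1. Inner try: `numbers.append(22)` → numbers = [22].
2. `raise TypeError()` raises TypeError.
3. Inner `except TypeError` matches → `numbers.append(52)` → numbers = [22, 52].
4. `raise RuntimeError()` raises RuntimeError; propagates to outer try.
5. Outer `except RuntimeError` matches → `numbers.append(67)` → numbers = [22, 52, 67].
Result: [22, 52, 67]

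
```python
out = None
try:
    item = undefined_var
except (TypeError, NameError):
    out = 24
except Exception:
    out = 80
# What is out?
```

Step-by-step execution trace:
1. `item = undefined_var` raises NameError.
2. `except (TypeError, NameError)` matches (NameError is in the tuple) → out = 24.
3. `except Exception` is not reached.
Result: 24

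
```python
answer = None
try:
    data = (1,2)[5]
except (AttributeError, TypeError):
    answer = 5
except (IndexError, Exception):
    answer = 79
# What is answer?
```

Step-by-step execution trace:
1. `data = (1,2)[5]` raises IndexError.
2. `except (AttributeError, TypeError)` does not match IndexError; skipped.
3. `except (IndexError, Exception)` matches (IndexError is in the tuple) → answer = 79.
Result: 79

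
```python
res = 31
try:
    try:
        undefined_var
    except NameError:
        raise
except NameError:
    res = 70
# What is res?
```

Step-by-step execution trace:
1. Inner try: `undefined_var` raises NameError.
2. Inner `except NameError` matches; bare `raise` re-raises the same NameError.
3. Outer `except NameError` matches → res = 70.
Result: 70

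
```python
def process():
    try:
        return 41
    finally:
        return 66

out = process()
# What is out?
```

Step-by-step execution trace:
1. `process()` enters try: `return 41` sets pending return value 41.
2. Before returning, `finally: return 66` runs and overrides the pending return.
3. process() returns 66 → out = 66.
Result: 66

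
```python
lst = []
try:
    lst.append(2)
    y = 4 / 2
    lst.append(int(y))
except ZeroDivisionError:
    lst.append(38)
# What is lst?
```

Step-by-step execution trace:
1. try: `lst.append(2)` → lst = [2].
2. `y = 4 / 2` → y = 2.0. No exception raised.
3. `lst.append(int(y))` → lst = [2, 2].
4. `except ZeroDivisionError` is skipped (no exception was raised).
Result: [2, 2]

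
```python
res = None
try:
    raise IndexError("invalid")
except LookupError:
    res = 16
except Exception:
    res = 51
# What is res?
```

Step-by-step execution trace:
1. `raise IndexError(...)` raises IndexError.
2. `except LookupError` matches (IndexError is a subclass of LookupError) → res = 16.
3. `except Exception` is not reached.
Result: 16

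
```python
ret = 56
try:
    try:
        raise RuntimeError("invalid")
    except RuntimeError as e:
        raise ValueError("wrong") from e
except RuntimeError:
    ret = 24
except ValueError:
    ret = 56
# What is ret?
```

Step-by-step execution trace:
1. Inner try raises RuntimeError; inner `except RuntimeError as e` catches it.
2. `raise ValueError(...) from e` raises ValueError (RuntimeError is attached as __cause__, but only ValueError is active).
3. Outer `except RuntimeError` does not match ValueError; skipped.
4. Outer `except ValueError` matches → ret = 56.
Result: 56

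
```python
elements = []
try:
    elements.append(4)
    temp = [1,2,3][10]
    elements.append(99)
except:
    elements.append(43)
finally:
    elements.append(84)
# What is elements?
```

Step-by-step execution trace:
1. try: `elements.append(4)` → elements = [4].
2. `temp = [1,2,3][10]` raises IndexError; `elements.append(99)` is not reached.
3. bare `except` matches → `elements.append(43)` → elements = [4, 43].
4. finally always runs: `elements.append(84)` → elements = [4, 43, 84].
Result: [4, 43, 84]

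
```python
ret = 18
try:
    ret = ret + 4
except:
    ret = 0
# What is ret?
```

Step-by-step execution trace:
1. ret starts at 18.
2. try: `ret = ret + 4` → ret = 22. No exception raised.
3. `except` is skipped.
Result: 22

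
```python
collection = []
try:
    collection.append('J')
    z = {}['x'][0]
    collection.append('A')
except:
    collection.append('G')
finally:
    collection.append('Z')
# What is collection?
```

Step-by-step execution trace:
1. try: `collection.append('J')` → collection = ['J'].
2. `z = {}['x'][0]` raises KeyError; `collection.append('A')` is not reached.
3. bare `except` matches → `collection.append('G')` → collection = ['J', 'G'].
4. finally always runs: `collection.append('Z')` → collection = ['J', 'G', 'Z'].
Result: ['J', 'G', 'Z']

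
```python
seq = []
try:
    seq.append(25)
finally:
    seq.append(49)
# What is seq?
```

Step-by-step execution trace:
1. try: `seq.append(25)` → seq = [25].
2. The try body completes without raising.
3. finally always runs: `seq.append(49)` → seq = [25, 49].
Result: [25, 49]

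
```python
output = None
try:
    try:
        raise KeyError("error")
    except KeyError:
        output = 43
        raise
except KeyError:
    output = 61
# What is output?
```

Step-by-step execution trace:
1. Inner try: `raise KeyError("error")` raises KeyError.
2. Inner `except KeyError` matches → output = 43.
3. bare `raise` re-raises the same KeyError.
4. Outer `except KeyError` matches → output = 61.
Result: 61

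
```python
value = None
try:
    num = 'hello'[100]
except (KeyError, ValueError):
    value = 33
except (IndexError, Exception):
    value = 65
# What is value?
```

Step-by-step execution trace:
1. `num = 'hello'[100]` raises IndexError.
2. `except (KeyError, ValueError)` does not match IndexError; skipped.
3. `except (IndexError, Exception)` matches (IndexError is in the tuple) → value = 65.
Result: 65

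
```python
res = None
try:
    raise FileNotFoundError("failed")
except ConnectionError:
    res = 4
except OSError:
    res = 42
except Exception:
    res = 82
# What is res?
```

Step-by-step execution trace:
1. `raise FileNotFoundError(...)` raises FileNotFoundError.
2. `except ConnectionError` does not match (FileNotFoundError is not a subclass of ConnectionError); skipped.
3. `except OSError` matches (FileNotFoundError is a subclass of OSError) → res = 42.
4. `except Exception` is not reached.
Result: 42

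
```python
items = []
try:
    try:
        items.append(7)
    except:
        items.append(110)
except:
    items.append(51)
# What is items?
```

Step-by-step execution trace:
1. Inner try: `items.append(7)` → items = [7]. No exception raised.
2. Inner `except` is skipped.
3. Inner try completes normally; outer `except` is skipped.
Result: [7]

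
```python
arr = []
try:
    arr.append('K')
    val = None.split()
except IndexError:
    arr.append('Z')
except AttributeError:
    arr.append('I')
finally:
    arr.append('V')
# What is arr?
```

Step-by-step execution trace:
1. try: `arr.append('K')` → arr = ['K'].
2. `val = None.split()` raises AttributeError.
3. `except IndexError` does not match AttributeError; skipped.
4. `except AttributeError` matches → `arr.append('I')` → arr = ['K', 'I'].
5. finally always runs: `arr.append('V')` → arr = ['K', 'I', 'V'].
Result: ['K', 'I', 'V']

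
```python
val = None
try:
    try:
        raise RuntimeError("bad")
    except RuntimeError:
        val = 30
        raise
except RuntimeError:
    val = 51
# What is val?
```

Step-by-step execution trace:
1. Inner try: `raise RuntimeError("bad")` raises RuntimeError.
2. Inner `except RuntimeError` matches → val = 30.
3. bare `raise` re-raises the same RuntimeError.
4. Outer `except RuntimeError` matches → val = 51.
Result: 51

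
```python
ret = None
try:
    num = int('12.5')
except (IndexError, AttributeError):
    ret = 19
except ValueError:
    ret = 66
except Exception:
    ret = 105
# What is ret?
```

Step-by-step execution trace:
1. `num = int('12.5')` raises ValueError.
2. `except (IndexError, AttributeError)` does not match ValueError; skipped.
3. `except ValueError` matches (exact type match) → ret = 66.
4. `except Exception` is not reached.
Result: 66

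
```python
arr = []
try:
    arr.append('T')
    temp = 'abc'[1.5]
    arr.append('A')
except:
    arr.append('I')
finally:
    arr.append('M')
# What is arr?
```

Step-by-step execution trace:
1. try: `arr.append('T')` → arr = ['T'].
2. `temp = 'abc'[1.5]` raises TypeError; `arr.append('A')` is not reached.
3. bare `except` matches → `arr.append('I')` → arr = ['T', 'I'].
4. finally always runs: `arr.append('M')` → arr = ['T', 'I', 'M'].
Result: ['T', 'I', 'M']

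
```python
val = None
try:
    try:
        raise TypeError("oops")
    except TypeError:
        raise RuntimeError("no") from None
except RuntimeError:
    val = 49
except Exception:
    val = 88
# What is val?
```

Step-by-step execution trace:
1. Inner try raises TypeError; inner `except TypeError` catches it.
2. `raise RuntimeError(...) from None` raises RuntimeError (from None suppresses __context__, but the active exception is still RuntimeError).
3. Outer `except RuntimeError` matches → val = 49.
4. `except Exception` is not reached.
Result: 49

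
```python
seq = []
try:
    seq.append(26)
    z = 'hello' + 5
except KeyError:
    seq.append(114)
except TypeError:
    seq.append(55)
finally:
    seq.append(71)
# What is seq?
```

Step-by-step execution trace:
1. try: `seq.append(26)` → seq = [26].
2. `z = 'hello' + 5` raises TypeError.
3. `except KeyError` does not match TypeError; skipped.
4. `except TypeError` matches → `seq.append(55)` → seq = [26, 55].
5. finally always runs: `seq.append(71)` → seq = [26, 55, 71].
Result: [26, 55, 71]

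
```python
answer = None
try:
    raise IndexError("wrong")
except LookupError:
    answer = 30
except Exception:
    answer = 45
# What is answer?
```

Step-by-step execution trace:
1. `raise IndexError(...)` raises IndexError.
2. `except LookupError` matches (IndexError is a subclass of LookupError) → answer = 30.
3. `except Exception` is not reached.
Result: 30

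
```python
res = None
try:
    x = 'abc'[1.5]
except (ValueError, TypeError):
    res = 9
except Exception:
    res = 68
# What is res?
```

Step-by-step execution trace:
1. `x = 'abc'[1.5]` raises TypeError.
2. `except (ValueError, TypeError)` matches (TypeError is in the tuple) → res = 9.
3. `except Exception` is not reached.
Result: 9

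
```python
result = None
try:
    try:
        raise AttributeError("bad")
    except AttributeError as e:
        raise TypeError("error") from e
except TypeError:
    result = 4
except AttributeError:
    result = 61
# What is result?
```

Step-by-step execution trace:
1. Inner try raises AttributeError; inner `except AttributeError as e` catches it.
2. `raise TypeError(...) from e` raises TypeError (AttributeError is attached as __cause__, but only TypeError is active).
3. Outer `except TypeError` matches → result = 4.
4. `except AttributeError` is not reached.
Result: 4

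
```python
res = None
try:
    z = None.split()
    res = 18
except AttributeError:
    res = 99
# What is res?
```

Step-by-step execution trace:
1. `z = None.split()` raises AttributeError.
2. `res = 18` is not reached.
3. `except AttributeError` matches → res = 99.
Result: 99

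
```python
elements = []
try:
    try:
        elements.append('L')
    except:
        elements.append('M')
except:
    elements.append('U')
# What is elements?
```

Step-by-step execution trace:
1. Inner try: `elements.append('L')` → elements = ['L']. No exception raised.
2. Inner `except` is skipped.
3. Inner try completes normally; outer `except` is skipped.
Result: ['L']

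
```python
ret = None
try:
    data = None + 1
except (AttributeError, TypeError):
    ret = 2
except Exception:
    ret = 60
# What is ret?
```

Step-by-step execution trace:
1. `data = None + 1` raises TypeError.
2. `except (AttributeError, TypeError)` matches (TypeError is in the tuple) → ret = 2.
3. `except Exception` is not reached.
Result: 2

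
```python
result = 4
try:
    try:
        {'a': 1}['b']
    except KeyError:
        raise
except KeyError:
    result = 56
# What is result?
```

Step-by-step execution trace:
1. Inner try: `{'a': 1}['b']` raises KeyError.
2. Inner `except KeyError` matches; bare `raise` re-raises the same KeyError.
3. Outer `except KeyError` matches → result = 56.
Result: 56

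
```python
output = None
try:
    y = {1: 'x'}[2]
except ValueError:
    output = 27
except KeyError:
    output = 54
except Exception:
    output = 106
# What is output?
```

Step-by-step execution trace:
1. `y = {1: 'x'}[2]` raises KeyError.
2. `except ValueError` does not match KeyError; skipped.
3. `except KeyError` matches → output = 54.
4. Remaining except clauses are skipped.
Result: 54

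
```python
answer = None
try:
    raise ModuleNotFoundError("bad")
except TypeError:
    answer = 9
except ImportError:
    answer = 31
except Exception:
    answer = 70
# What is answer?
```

Step-by-step execution trace:
1. `raise ModuleNotFoundError(...)` raises ModuleNotFoundError.
2. `except TypeError` does not match (ModuleNotFoundError is not a subclass of TypeError); skipped.
3. `except ImportError` matches (ModuleNotFoundError is a subclass of ImportError) → answer = 31.
4. `except Exception` is not reached.
Result: 31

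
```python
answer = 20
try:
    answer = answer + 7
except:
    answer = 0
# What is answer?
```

Step-by-step execution trace:
1. answer starts at 20.
2. try: `answer = answer + 7` → answer = 27. No exception raised.
3. `except` is skipped.
Result: 27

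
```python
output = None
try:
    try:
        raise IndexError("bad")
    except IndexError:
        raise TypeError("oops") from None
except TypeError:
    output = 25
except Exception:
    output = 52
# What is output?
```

Step-by-step execution trace:
1. Inner try raises IndexError; inner `except IndexError` catches it.
2. `raise TypeError(...) from None` raises TypeError (from None suppresses __context__, but the active exception is still TypeError).
3. Outer `except TypeError` matches → output = 25.
4. `except Exception` is not reached.
Result: 25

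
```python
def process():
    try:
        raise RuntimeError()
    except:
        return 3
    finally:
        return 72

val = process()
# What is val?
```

Step-by-step execution trace:
1. `process()` enters try: `raise RuntimeError()` raises RuntimeError.
2. bare `except` matches → `return 3` sets pending return value 3.
3. Before returning, `finally: return 72` runs and overrides the pending return.
4. process() returns 72 → val = 72.
Result: 72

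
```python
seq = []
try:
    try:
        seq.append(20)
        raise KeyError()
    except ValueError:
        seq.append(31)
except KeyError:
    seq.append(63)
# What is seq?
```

Step-by-step execution trace:
1. Inner try: `seq.append(20)` → seq = [20].
2. `raise KeyError()` raises KeyError.
3. Inner `except ValueError` does not match KeyError; exception propagates to outer try.
4. Outer `except KeyError` matches → `seq.append(63)` → seq = [20, 63].
Result: [20, 63]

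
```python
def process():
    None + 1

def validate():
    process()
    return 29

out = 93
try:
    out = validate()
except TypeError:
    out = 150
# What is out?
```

Step-by-step execution trace:
1. out starts at 93.
2. try: `validate()` calls `process()`.
3. `process()` evaluates `None + 1`, which raises TypeError; it propagates through validate (uncaught).
4. `return 29` in validate is not reached; the assignment to out does not complete.
5. `except TypeError` matches → out = 150.
Result: 150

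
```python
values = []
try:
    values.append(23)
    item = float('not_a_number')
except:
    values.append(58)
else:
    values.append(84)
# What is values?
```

Step-by-step execution trace:
1. try: `values.append(23)` → values = [23].
2. `item = float('not_a_number')` raises ValueError.
3. bare `except` matches → `values.append(58)` → values = [23, 58].
4. `else` is skipped (an exception was raised).
Result: [23, 58]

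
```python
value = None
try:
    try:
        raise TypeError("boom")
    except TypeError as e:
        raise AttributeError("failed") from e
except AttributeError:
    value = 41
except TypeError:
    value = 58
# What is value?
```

Step-by-step execution trace:
1. Inner try raises TypeError; inner `except TypeError as e` catches it.
2. `raise AttributeError(...) from e` raises AttributeError (TypeError is attached as __cause__, but only AttributeError is active).
3. Outer `except AttributeError` matches → value = 41.
4. `except TypeError` is not reached.
Result: 41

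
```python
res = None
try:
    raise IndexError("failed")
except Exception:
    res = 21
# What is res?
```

Step-by-step execution trace:
1. `raise IndexError(...)` raises IndexError.
2. `except Exception` matches (IndexError is a subclass of Exception) → res = 21.
Result: 21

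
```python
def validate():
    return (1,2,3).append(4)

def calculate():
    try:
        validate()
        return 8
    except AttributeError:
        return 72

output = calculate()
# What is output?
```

Step-by-step execution trace:
1. `calculate()` calls `validate()`.
2. `validate()` evaluates `(1,2,3).append(4)`, which raises AttributeError; it propagates to the caller.
3. `return 8` is not reached.
4. `except AttributeError` in calculate matches → returns 72.
5. output = 72.
Result: 72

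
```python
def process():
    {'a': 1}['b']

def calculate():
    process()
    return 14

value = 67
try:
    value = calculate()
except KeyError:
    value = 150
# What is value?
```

Step-by-step execution trace:
1. value starts at 67.
2. try: `calculate()` calls `process()`.
3. `process()` evaluates `{'a': 1}['b']`, which raises KeyError; it propagates through calculate (uncaught).
4. `return 14` in calculate is not reached; the assignment to value does not complete.
5. `except KeyError` matches → value = 150.
Result: 150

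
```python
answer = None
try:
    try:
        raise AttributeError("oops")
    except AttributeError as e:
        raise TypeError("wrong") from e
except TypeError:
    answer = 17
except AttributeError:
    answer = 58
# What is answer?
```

Step-by-step execution trace:
1. Inner try raises AttributeError; inner `except AttributeError as e` catches it.
2. `raise TypeError(...) from e` raises TypeError (AttributeError is attached as __cause__, but only TypeError is active).
3. Outer `except TypeError` matches → answer = 17.
4. `except AttributeError` is not reached.
Result: 17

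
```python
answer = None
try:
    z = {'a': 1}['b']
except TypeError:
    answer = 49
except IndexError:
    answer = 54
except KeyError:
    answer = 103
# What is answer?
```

Step-by-step execution trace:
1. `z = {'a': 1}['b']` raises KeyError.
2. `except TypeError` does not match KeyError; skipped.
3. `except IndexError` does not match KeyError; skipped.
4. `except KeyError` matches → answer = 103.
Result: 103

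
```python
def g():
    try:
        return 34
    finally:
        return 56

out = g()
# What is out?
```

Step-by-step execution trace:
1. `g()` enters try: `return 34` sets pending return value 34.
2. Before returning, `finally: return 56` runs and overrides the pending return.
3. g() returns 56 → out = 56.
Result: 56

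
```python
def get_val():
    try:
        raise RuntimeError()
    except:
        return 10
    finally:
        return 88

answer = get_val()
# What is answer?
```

Step-by-step execution trace:
1. `get_val()` enters try: `raise RuntimeError()` raises RuntimeError.
2. bare `except` matches → `return 10` sets pending return value 10.
3. Before returning, `finally: return 88` runs and overrides the pending return.
4. get_val() returns 88 → answer = 88.
Result: 88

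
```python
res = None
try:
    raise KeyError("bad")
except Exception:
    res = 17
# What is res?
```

Step-by-step execution trace:
1. `raise KeyError(...)` raises KeyError.
2. `except Exception` matches (KeyError is a subclass of Exception) → res = 17.
Result: 17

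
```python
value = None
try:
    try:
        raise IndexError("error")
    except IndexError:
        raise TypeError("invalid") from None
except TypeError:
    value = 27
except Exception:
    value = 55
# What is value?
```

Step-by-step execution trace:
1. Inner try raises IndexError; inner `except IndexError` catches it.
2. `raise TypeError(...) from None` raises TypeError (from None suppresses __context__, but the active exception is still TypeError).
3. Outer `except TypeError` matches → value = 27.
4. `except Exception` is not reached.
Result: 27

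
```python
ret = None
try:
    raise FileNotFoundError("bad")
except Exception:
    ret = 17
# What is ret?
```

Step-by-step execution trace:
1. `raise FileNotFoundError(...)` raises FileNotFoundError.
2. `except Exception` matches (FileNotFoundError is a subclass of Exception) → ret = 17.
Result: 17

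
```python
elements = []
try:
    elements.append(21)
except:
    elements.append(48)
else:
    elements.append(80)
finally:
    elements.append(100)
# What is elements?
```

Step-by-step execution trace:
1. try: `elements.append(21)` → elements = [21]. No exception raised.
2. `except` is skipped.
3. `else` runs: `elements.append(80)` → elements = [21, 80].
4. `finally` always runs: `elements.append(100)` → elements = [21, 80, 100].
Result: [21, 80, 100]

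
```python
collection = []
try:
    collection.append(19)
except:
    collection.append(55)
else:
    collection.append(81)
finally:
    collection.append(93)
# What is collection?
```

Step-by-step execution trace:
1. try: `collection.append(19)` → collection = [19]. No exception raised.
2. `except` is skipped.
3. `else` runs: `collection.append(81)` → collection = [19, 81].
4. `finally` always runs: `collection.append(93)` → collection = [19, 81, 93].
Result: [19, 81, 93]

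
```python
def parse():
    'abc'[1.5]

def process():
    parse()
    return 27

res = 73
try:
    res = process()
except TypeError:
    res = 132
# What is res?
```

Step-by-step execution trace:
1. res starts at 73.
2. try: `process()` calls `parse()`.
3. `parse()` evaluates `'abc'[1.5]`, which raises TypeError; it propagates through process (uncaught).
4. `return 27` in process is not reached; the assignment to res does not complete.
5. `except TypeError` matches → res = 132.
Result: 132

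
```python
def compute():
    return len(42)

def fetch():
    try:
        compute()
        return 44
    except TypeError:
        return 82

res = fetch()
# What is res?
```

Step-by-step execution trace:
1. `fetch()` calls `compute()`.
2. `compute()` evaluates `len(42)`, which raises TypeError; it propagates to the caller.
3. `return 44` is not reached.
4. `except TypeError` in fetch matches → returns 82.
5. res = 82.
Result: 82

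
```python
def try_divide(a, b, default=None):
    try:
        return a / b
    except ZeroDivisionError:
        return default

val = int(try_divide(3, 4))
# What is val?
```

Step-by-step execution trace:
1. `try_divide(3, 4)` enters try: `return 3 / 4` → returns 0.75. No exception raised.
2. `except ZeroDivisionError` is skipped.
3. `int(0.75)` → 0 → val = 0.
Result: 0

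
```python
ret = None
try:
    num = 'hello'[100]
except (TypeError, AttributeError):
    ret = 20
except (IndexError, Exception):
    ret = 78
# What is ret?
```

Step-by-step execution trace:
1. `num = 'hello'[100]` raises IndexError.
2. `except (TypeError, AttributeError)` does not match IndexError; skipped.
3. `except (IndexError, Exception)` matches (IndexError is in the tuple) → ret = 78.
Result: 78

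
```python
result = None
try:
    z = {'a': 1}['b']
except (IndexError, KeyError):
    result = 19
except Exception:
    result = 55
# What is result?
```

Step-by-step execution trace:
1. `z = {'a': 1}['b']` raises KeyError.
2. `except (IndexError, KeyError)` matches (KeyError is in the tuple) → result = 19.
3. `except Exception` is not reached.
Result: 19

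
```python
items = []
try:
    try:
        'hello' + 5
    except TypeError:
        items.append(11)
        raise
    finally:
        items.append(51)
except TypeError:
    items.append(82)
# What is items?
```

Step-by-step execution trace:
1. Inner try: `'hello' + 5` raises TypeError.
2. Inner `except TypeError` matches → `items.append(11)` → items = [11].
3. bare `raise` re-raises TypeError.
4. Inner `finally` runs during unwinding: `items.append(51)` → items = [11, 51].
5. Outer `except TypeError` matches → `items.append(82)` → items = [11, 51, 82].
Result: [11, 51, 82]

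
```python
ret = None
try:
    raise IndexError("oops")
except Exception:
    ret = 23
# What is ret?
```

Step-by-step execution trace:
1. `raise IndexError(...)` raises IndexError.
2. `except Exception` matches (IndexError is a subclass of Exception) → ret = 23.
Result: 23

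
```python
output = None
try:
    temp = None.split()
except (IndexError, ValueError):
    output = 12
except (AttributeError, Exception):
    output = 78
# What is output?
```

Step-by-step execution trace:
1. `temp = None.split()` raises AttributeError.
2. `except (IndexError, ValueError)` does not match AttributeError; skipped.
3. `except (AttributeError, Exception)` matches (AttributeError is in the tuple) → output = 78.
Result: 78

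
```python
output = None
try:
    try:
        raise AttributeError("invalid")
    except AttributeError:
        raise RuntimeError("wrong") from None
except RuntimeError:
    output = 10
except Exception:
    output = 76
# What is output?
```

Step-by-step execution trace:
1. Inner try raises AttributeError; inner `except AttributeError` catches it.
2. `raise RuntimeError(...) from None` raises RuntimeError (from None suppresses __context__, but the active exception is still RuntimeError).
3. Outer `except RuntimeError` matches → output = 10.
4. `except Exception` is not reached.
Result: 10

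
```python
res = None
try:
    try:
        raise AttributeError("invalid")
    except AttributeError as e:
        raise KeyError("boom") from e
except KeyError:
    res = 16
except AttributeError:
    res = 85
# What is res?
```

Step-by-step execution trace:
1. Inner try raises AttributeError; inner `except AttributeError as e` catches it.
2. `raise KeyError(...) from e` raises KeyError (AttributeError is attached as __cause__, but only KeyError is active).
3. Outer `except KeyError` matches → res = 16.
4. `except AttributeError` is not reached.
Result: 16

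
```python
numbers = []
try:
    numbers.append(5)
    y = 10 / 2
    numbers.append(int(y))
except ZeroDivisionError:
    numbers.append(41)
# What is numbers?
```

Step-by-step execution trace:
1. try: `numbers.append(5)` → numbers = [5].
2. `y = 10 / 2` → y = 5.0. No exception raised.
3. `numbers.append(int(y))` → numbers = [5, 5].
4. `except ZeroDivisionError` is skipped (no exception was raised).
Result: [5, 5]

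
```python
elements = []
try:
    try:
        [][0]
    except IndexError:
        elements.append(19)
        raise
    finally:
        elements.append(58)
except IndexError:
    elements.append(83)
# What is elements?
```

Step-by-step execution trace:
1. Inner try: `[][0]` raises IndexError.
2. Inner `except IndexError` matches → `elements.append(19)` → elements = [19].
3. bare `raise` re-raises IndexError.
4. Inner `finally` runs during unwinding: `elements.append(58)` → elements = [19, 58].
5. Outer `except IndexError` matches → `elements.append(83)` → elements = [19, 58, 83].
Result: [19, 58, 83]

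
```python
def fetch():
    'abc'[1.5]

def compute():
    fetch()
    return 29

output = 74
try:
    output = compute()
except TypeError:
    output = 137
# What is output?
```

Step-by-step execution trace:
1. output starts at 74.
2. try: `compute()` calls `fetch()`.
3. `fetch()` evaluates `'abc'[1.5]`, which raises TypeError; it propagates through compute (uncaught).
4. `return 29` in compute is not reached; the assignment to output does not complete.
5. `except TypeError` matches → output = 137.
Result: 137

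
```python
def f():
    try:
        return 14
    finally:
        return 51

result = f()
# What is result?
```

Step-by-step execution trace:
1. `f()` enters try: `return 14` sets pending return value 14.
2. Before returning, `finally: return 51` runs and overrides the pending return.
3. f() returns 51 → result = 51.
Result: 51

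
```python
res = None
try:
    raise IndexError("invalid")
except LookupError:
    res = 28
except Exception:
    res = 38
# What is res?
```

Step-by-step execution trace:
1. `raise IndexError(...)` raises IndexError.
2. `except LookupError` matches (IndexError is a subclass of LookupError) → res = 28.
3. `except Exception` is not reached.
Result: 28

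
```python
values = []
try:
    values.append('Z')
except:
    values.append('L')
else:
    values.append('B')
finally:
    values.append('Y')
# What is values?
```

Step-by-step execution trace:
1. try: `values.append('Z')` → values = ['Z']. No exception raised.
2. `except` is skipped.
3. `else` runs: `values.append('B')` → values = ['Z', 'B'].
4. `finally` always runs: `values.append('Y')` → values = ['Z', 'B', 'Y'].
Result: ['Z', 'B', 'Y']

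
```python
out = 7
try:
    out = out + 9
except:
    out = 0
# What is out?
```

Step-by-step execution trace:
1. out starts at 7.
2. try: `out = out + 9` → out = 16. No exception raised.
3. `except` is skipped.
Result: 16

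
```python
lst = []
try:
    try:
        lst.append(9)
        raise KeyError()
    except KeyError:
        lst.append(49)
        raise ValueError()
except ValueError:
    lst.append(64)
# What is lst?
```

Step-by-step execution trace:
1. Inner try: `lst.append(9)` → lst = [9].
2. `raise KeyError()` raises KeyError.
3. Inner `except KeyError` matches → `lst.append(49)` → lst = [9, 49].
4. `raise ValueError()` raises ValueError; propagates to outer try.
5. Outer `except ValueError` matches → `lst.append(64)` → lst = [9, 49, 64].
Result: [9, 49, 64]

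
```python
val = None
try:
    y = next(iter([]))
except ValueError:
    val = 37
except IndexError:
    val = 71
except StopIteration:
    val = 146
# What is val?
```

Step-by-step execution trace:
1. `y = next(iter([]))` raises StopIteration.
2. `except ValueError` does not match StopIteration; skipped.
3. `except IndexError` does not match StopIteration; skipped.
4. `except StopIteration` matches → val = 146.
Result: 146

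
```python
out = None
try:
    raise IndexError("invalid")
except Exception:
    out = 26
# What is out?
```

Step-by-step execution trace:
1. `raise IndexError(...)` raises IndexError.
2. `except Exception` matches (IndexError is a subclass of Exception) → out = 26.
Result: 26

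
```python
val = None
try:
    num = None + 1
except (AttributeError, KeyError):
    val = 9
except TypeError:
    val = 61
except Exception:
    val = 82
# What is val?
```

Step-by-step execution trace:
1. `num = None + 1` raises TypeError.
2. `except (AttributeError, KeyError)` does not match TypeError; skipped.
3. `except TypeError` matches (exact type match) → val = 61.
4. `except Exception` is not reached.
Result: 61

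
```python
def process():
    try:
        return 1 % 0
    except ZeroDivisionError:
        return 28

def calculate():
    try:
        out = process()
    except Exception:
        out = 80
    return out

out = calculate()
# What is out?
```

Step-by-step execution trace:
1. `calculate()` calls `process()`.
2. In process: `1 % 0` raises ZeroDivisionError; `except ZeroDivisionError` catches it → returns 28.
3. In calculate: `out = process()` → out = 28. No exception reaches calculate.
4. `except Exception` is skipped; calculate returns 28.
5. out = 28.
Result: 28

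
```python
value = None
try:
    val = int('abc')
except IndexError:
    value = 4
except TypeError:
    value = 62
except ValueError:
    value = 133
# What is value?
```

Step-by-step execution trace:
1. `val = int('abc')` raises ValueError.
2. `except IndexError` does not match ValueError; skipped.
3. `except TypeError` does not match ValueError; skipped.
4. `except ValueError` matches → value = 133.
Result: 133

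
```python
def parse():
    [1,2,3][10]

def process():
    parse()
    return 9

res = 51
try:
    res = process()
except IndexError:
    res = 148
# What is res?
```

Step-by-step execution trace:
1. res starts at 51.
2. try: `process()` calls `parse()`.
3. `parse()` evaluates `[1,2,3][10]`, which raises IndexError; it propagates through process (uncaught).
4. `return 9` in process is not reached; the assignment to res does not complete.
5. `except IndexError` matches → res = 148.
Result: 148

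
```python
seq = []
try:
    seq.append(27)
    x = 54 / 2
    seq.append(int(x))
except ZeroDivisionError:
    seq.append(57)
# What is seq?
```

Step-by-step execution trace:
1. try: `seq.append(27)` → seq = [27].
2. `x = 54 / 2` → x = 27.0. No exception raised.
3. `seq.append(int(x))` → seq = [27, 27].
4. `except ZeroDivisionError` is skipped (no exception was raised).
Result: [27, 27]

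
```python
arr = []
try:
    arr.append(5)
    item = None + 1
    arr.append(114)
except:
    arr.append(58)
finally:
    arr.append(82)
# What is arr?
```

Step-by-step execution trace:
1. try: `arr.append(5)` → arr = [5].
2. `item = None + 1` raises TypeError; `arr.append(114)` is not reached.
3. bare `except` matches → `arr.append(58)` → arr = [5, 58].
4. finally always runs: `arr.append(82)` → arr = [5, 58, 82].
Result: [5, 58, 82]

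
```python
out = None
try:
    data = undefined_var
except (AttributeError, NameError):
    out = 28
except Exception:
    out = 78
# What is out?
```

Step-by-step execution trace:
1. `data = undefined_var` raises NameError.
2. `except (AttributeError, NameError)` matches (NameError is in the tuple) → out = 28.
3. `except Exception` is not reached.
Result: 28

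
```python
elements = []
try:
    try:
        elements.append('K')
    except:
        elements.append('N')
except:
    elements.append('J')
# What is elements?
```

Step-by-step execution trace:
1. Inner try: `elements.append('K')` → elements = ['K']. No exception raised.
2. Inner `except` is skipped.
3. Inner try completes normally; outer `except` is skipped.
Result: ['K']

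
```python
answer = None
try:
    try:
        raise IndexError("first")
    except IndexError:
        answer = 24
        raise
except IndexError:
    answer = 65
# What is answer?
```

Step-by-step execution trace:
1. Inner try: `raise IndexError("first")` raises IndexError.
2. Inner `except IndexError` matches → answer = 24.
3. bare `raise` re-raises the same IndexError.
4. Outer `except IndexError` matches → answer = 65.
Result: 65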